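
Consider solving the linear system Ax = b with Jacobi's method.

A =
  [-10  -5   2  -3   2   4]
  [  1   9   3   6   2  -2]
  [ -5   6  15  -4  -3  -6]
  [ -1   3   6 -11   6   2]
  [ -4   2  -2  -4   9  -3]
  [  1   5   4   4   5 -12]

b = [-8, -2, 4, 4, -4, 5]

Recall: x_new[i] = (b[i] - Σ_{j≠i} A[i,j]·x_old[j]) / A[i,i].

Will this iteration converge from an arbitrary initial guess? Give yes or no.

no

Write A = D+L+U with D = diag(-10, 9, 15, -11, 9, -12).
T_J = -D⁻¹(L+U): T[3,0] = -(-1)/(-11) = -0.0909; T[3,3] = 0.
  T[0,:] = [+0.0000, -0.5000, +0.2000, -0.3000, +0.2000, +0.4000]
  T[1,:] = [-0.1111, +0.0000, -0.3333, -0.6667, -0.2222, +0.2222]
  T[2,:] = [+0.3333, -0.4000, +0.0000, +0.2667, +0.2000, +0.4000]
  T[3,:] = [-0.0909, +0.2727, +0.5455, +0.0000, +0.5455, +0.1818]
  T[4,:] = [+0.4444, -0.2222, +0.2222, +0.4444, +0.0000, +0.3333]
  T[5,:] = [+0.0833, +0.4167, +0.3333, +0.3333, +0.4167, +0.0000]
|λ(T)| sorted: 1.2137, 0.6812, 0.5033, 0.2477, 0.1392, 0.1392.
ρ = 1.2137; 1.2137 > 1 ⇒ diverges.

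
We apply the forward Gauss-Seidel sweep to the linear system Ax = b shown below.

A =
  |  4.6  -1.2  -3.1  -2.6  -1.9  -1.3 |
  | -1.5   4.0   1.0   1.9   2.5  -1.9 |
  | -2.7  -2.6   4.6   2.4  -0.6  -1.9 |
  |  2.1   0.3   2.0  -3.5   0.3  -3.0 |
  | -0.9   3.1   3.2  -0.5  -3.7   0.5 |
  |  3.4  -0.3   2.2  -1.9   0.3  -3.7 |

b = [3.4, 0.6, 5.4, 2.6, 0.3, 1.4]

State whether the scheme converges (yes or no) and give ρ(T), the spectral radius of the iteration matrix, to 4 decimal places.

no, ρ = 1.5860

Let D = diag(4.6, 4, 4.6, -3.5, -3.7, -3.7); L, U the strict triangles.
T_GS = -(D+L)⁻¹U: row 0 first, T[0,2] = -(-3.1)/(4.6) = +0.6739; later rows by forward substitution.
  T[0,:] = [+0.0000 +0.2609 +0.6739 +0.5652 +0.4130 +0.2826]
  T[1,:] = [+0.0000 +0.0978 +0.0027 -0.2630 -0.4701 +0.5810]
  T[2,:] = [+0.0000 +0.2084 +0.3971 -0.3387 +0.1072 +0.9073]
  T[3,:] = [+0.0000 +0.2840 +0.6315 +0.1231 +0.3545 -0.1193]
  T[4,:] = [+0.0000 +0.1604 +0.0964 -0.6674 -0.4496 +1.3540]
  T[5,:] = [+0.0000 +0.2229 +0.5387 +0.2220 +0.2629 +0.9231]
|eigenvalues of T|: 1.5860, 0.6367, 0.6367, 0.0237, 0.0237, 0.0000.
ρ(T) = max|λ| = 1.5860; 1.5860 > 1 ⇒ diverges.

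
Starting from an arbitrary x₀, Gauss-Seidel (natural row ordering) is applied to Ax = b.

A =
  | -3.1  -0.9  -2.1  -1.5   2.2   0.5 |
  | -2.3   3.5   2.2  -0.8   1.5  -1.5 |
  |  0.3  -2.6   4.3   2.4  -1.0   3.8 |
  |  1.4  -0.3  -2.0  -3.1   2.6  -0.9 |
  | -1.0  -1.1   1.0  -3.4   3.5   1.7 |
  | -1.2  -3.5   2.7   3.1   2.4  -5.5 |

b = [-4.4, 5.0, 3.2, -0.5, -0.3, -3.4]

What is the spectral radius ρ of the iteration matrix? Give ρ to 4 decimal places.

1.2791

Write A = D+L+U with D = diag(-3.1, 3.5, 4.3, -3.1, 3.5, -5.5).
GS T = -(D+L)⁻¹U: row 0 first, T[0,3] = -(-1.5)/(-3.1) = -0.4839; later rows by forward substitution.
  T[0,:] = [+0.0000  -0.2903  -0.6774  -0.4839  +0.7097  +0.1613]
  T[1,:] = [+0.0000  -0.1908  -1.0737  -0.0894  +0.0378  +0.5346]
  T[2,:] = [+0.0000  -0.0951  -0.6020  -0.5784  +0.2059  -0.5718]
  T[3,:] = [+0.0000  -0.0513  +0.1863  +0.1633  +1.0227  +0.0997]
  T[4,:] = [+0.0000  -0.1656  -0.1780  +0.1576  +1.1493  -0.0115]
  T[5,:] = [+0.0000  +0.0369  +0.5629  +0.0393  +1.0001  -0.6049]
|λ(T)| sorted: 1.2791, 0.8742, 0.8742, 0.1606, 0.0577, 0.0000.
ρ = 1.2791; 1.2791 > 1 ⇒ diverges.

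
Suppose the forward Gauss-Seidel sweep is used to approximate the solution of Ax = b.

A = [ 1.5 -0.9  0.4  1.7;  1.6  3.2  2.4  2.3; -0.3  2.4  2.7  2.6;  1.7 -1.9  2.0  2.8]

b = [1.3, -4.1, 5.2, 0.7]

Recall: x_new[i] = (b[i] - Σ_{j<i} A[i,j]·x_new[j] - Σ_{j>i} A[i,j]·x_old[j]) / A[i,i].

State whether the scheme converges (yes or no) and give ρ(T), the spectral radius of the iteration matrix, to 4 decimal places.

no, ρ = 1.6273

Split A = D + L + U, D = diag(1.5, 3.2, 2.7, 2.8).
GS T = -(D+L)⁻¹U: row 0 first, T[0,1] = -(-0.9)/(1.5) = +0.6000; later rows by forward substitution.
  T[0,:] = [+0.0000  +0.6000  -0.2667  -1.1333]
  T[1,:] = [+0.0000  -0.3000  -0.6167  -0.1521]
  T[2,:] = [+0.0000  +0.3333  +0.5185  -0.9537]
  T[3,:] = [+0.0000  -0.8060  -0.6269  +1.2661]
moduli |λ_i(T)| = 1.6273, 0.4797, 0.3370, 0.0000.
spectral radius ρ = 1.6273; 1.6273 > 1, so it fails to converge.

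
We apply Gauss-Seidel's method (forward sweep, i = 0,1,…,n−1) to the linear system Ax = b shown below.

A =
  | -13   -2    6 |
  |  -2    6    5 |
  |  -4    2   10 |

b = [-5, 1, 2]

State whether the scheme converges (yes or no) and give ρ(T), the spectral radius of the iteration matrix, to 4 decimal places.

Split A = D + L + U, D = diag(-13, 6, 10).
T_GS = -(D+L)⁻¹U: row 0 first, T[0,2] = -(6)/(-13) = +0.4615; later rows by forward substitution.
  T[0,:] = [+0.0000, -0.1538, +0.4615]
  T[1,:] = [+0.0000, -0.0513, -0.6795]
  T[2,:] = [+0.0000, -0.0513, +0.3205]
|λ(T)| sorted: 0.3981, 0.1288, 0.0000.
ρ(T) = max|λ| = 0.3981; 0.3981 < 1 ⇒ converges.

yes, ρ = 0.3981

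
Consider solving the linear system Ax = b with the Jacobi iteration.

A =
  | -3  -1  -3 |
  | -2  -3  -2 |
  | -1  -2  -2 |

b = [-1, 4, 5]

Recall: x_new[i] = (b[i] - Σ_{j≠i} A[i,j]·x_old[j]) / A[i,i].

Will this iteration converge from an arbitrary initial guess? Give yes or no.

A = D + L + U where D = diag(-3, -3, -2).
T_J = -D⁻¹(L+U): T[2,1] = -(-2)/(-2) = -1.0000; T[2,2] = 0.
  T[0,:] = [+0.0000, -0.3333, -1.0000]
  T[1,:] = [-0.6667, +0.0000, -0.6667]
  T[2,:] = [-0.5000, -1.0000, +0.0000]
moduli |λ_i(T)| = 1.3951, 0.7467, 0.7467.
spectral radius ρ = 1.3951; 1.3951 > 1: divergent.

no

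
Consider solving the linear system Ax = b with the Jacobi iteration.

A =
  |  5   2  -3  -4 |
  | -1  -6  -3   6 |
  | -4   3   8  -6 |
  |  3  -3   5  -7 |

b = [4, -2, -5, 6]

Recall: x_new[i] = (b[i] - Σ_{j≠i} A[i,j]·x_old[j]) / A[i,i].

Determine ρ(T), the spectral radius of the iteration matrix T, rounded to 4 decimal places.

A = D + L + U where D = diag(5, -6, 8, -7).
Jacobi: T = -D⁻¹(L+U), T[0,1] = -(2)/(5) = -0.4000; T[0,0] = 0.
  T[0,:] = [+0.0000, -0.4000, +0.6000, +0.8000]
  T[1,:] = [-0.1667, +0.0000, -0.5000, +1.0000]
  T[2,:] = [+0.5000, -0.3750, +0.0000, +0.7500]
  T[3,:] = [+0.4286, -0.4286, +0.7143, +0.0000]
|eigenvalues of T|: 1.1616, 0.6263, 0.5162, 0.0190.
ρ = 1.1616; 1.1616 > 1 ⇒ diverges.

1.1616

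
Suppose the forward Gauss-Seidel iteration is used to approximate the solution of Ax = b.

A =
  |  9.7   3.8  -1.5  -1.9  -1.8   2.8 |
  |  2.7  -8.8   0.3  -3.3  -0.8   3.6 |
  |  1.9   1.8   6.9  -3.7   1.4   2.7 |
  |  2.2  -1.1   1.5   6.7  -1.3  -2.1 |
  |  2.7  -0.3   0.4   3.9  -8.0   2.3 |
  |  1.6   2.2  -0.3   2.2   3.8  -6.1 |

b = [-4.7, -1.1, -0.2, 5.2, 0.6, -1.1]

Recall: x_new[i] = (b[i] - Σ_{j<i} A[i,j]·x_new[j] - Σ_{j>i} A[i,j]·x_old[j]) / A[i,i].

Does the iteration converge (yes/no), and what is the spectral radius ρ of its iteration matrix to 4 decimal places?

yes, ρ = 0.5446

Split A = D + L + U, D = diag(9.7, -8.8, 6.9, 6.7, -8, -6.1).
GS T = -(D+L)⁻¹U: row 0 first, T[0,2] = -(-1.5)/(9.7) = +0.1546; later rows by forward substitution.
  T[0,:] = [+0.0000  -0.3918  +0.1546  +0.1959  +0.1856  -0.2887]
  T[1,:] = [+0.0000  -0.1202  +0.0815  -0.3149  -0.0340  +0.3205]
  T[2,:] = [+0.0000  +0.1392  -0.0639  +0.5644  -0.2451  -0.3954]
  T[3,:] = [+0.0000  +0.0777  -0.0231  -0.2424  +0.1824  +0.5494]
  T[4,:] = [+0.0000  -0.0829  +0.0347  -0.0120  +0.1406  +0.4261]
  T[5,:] = [+0.0000  -0.1765  +0.0864  -0.1849  +0.2018  +0.5229]
|λ(T)| sorted: 0.5446, 0.3834, 0.3834, 0.0458, 0.0286, 0.0000.
ρ = 0.5446; 0.5446 < 1: convergent.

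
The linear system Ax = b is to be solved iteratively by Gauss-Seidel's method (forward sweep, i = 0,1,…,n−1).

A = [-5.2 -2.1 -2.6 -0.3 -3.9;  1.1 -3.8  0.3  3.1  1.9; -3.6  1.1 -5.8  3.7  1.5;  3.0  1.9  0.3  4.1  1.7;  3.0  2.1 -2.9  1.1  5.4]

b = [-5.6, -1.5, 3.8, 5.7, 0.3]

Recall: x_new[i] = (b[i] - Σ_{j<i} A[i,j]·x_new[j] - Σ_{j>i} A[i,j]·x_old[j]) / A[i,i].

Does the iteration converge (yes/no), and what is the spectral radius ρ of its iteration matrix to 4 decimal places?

no, ρ = 1.3032

Let D = diag(-5.2, -3.8, -5.8, 4.1, 5.4); L, U the strict triangles.
GS T = -(D+L)⁻¹U: row 0 first, T[0,3] = -(-0.3)/(-5.2) = -0.0577; later rows by forward substitution.
  T[0,:] = [+0.0000  -0.4038  -0.5000  -0.0577  -0.7500]
  T[1,:] = [+0.0000  -0.1169  -0.0658  +0.7991  +0.2829]
  T[2,:] = [+0.0000  +0.2285  +0.2979  +0.8253  +0.7778]
  T[3,:] = [+0.0000  +0.3330  +0.3745  -0.3885  -0.0539]
  T[4,:] = [+0.0000  +0.3247  +0.3870  +0.2436  +0.7353]
|roots of det(T-λI)|: 1.3032, 0.9654, 0.2079, 0.0179, 0.0000.
ρ = 1.3032; 1.3032 > 1: divergent.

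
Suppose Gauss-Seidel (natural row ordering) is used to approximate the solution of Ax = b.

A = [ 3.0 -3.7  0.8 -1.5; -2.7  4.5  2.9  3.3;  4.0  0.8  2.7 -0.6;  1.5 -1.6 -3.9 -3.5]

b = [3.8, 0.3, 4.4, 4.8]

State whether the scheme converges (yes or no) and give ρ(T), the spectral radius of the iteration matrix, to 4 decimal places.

A = D + L + U where D = diag(3, 4.5, 2.7, -3.5).
GS T = -(D+L)⁻¹U: row 0 first, T[0,1] = -(-3.7)/(3) = +1.2333; later rows by forward substitution.
  T[0,:] = [+0.0000 +1.2333 -0.2667 +0.5000]
  T[1,:] = [+0.0000 +0.7400 -0.8044 -0.4333]
  T[2,:] = [+0.0000 -2.0464 +0.6334 -0.3901]
  T[3,:] = [+0.0000 +2.4706 -0.4523 +0.8471]
moduli |λ_i(T)| = 1.6645, 0.6284, 0.0724, 0.0000.
spectral radius ρ = 1.6645; 1.6645 > 1: divergent.

no, ρ = 1.6645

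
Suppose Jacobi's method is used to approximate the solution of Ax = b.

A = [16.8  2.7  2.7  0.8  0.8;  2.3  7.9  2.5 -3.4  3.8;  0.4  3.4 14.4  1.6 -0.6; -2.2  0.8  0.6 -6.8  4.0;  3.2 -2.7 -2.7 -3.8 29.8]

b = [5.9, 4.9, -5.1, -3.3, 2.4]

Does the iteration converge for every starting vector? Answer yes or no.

yes

A = D + L + U where D = diag(16.8, 7.9, 14.4, -6.8, 29.8).
Jacobi: T = -D⁻¹(L+U), T[2,0] = -(0.4)/(14.4) = -0.0278; T[2,2] = 0.
  T[0,:] = [+0.0000 -0.1607 -0.1607 -0.0476 -0.0476]
  T[1,:] = [-0.2911 +0.0000 -0.3165 +0.4304 -0.4810]
  T[2,:] = [-0.0278 -0.2361 +0.0000 -0.1111 +0.0417]
  T[3,:] = [-0.3235 +0.1176 +0.0882 +0.0000 +0.5882]
  T[4,:] = [-0.1074 +0.0906 +0.0906 +0.1275 +0.0000]
|λ(T)| sorted: 0.4433, 0.3685, 0.3685, 0.2282, 0.0127.
spectral radius ρ = 0.4433; 0.4433 < 1 ⇒ converges.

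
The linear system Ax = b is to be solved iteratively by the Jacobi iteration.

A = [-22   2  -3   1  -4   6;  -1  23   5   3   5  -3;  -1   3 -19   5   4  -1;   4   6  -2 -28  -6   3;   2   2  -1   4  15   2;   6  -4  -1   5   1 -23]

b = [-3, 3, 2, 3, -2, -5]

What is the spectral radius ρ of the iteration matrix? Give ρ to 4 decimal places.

Let D = diag(-22, 23, -19, -28, 15, -23); L, U the strict triangles.
T_J = -D⁻¹(L+U): T[0,5] = -(6)/(-22) = +0.2727; T[0,0] = 0.
  T[0,:] = [+0.0000  +0.0909  -0.1364  +0.0455  -0.1818  +0.2727]
  T[1,:] = [+0.0435  +0.0000  -0.2174  -0.1304  -0.2174  +0.1304]
  T[2,:] = [-0.0526  +0.1579  +0.0000  +0.2632  +0.2105  -0.0526]
  T[3,:] = [+0.1429  +0.2143  -0.0714  +0.0000  -0.2143  +0.1071]
  T[4,:] = [-0.1333  -0.1333  +0.0667  -0.2667  +0.0000  -0.1333]
  T[5,:] = [+0.2609  -0.1739  -0.0435  +0.2174  +0.0435  +0.0000]
|λ(T)| sorted: 0.5023, 0.2435, 0.2435, 0.2234, 0.2234, 0.0143.
ρ(T) = max|λ| = 0.5023; 0.5023 < 1: convergent.

0.5023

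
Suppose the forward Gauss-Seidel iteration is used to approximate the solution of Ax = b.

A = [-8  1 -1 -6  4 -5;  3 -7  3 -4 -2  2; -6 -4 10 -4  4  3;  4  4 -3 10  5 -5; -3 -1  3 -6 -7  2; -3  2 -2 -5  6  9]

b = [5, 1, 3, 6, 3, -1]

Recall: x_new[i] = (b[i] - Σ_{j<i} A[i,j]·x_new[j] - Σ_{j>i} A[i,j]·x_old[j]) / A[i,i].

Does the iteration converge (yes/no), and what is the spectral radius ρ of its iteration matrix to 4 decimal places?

Let D = diag(-8, -7, 10, 10, -7, 9); L, U the strict triangles.
GS T = -(D+L)⁻¹U: row 0 first, T[0,2] = -(-1)/(-8) = -0.1250; later rows by forward substitution.
  T[0,:] = [+0.0000, +0.1250, -0.1250, -0.7500, +0.5000, -0.6250]
  T[1,:] = [+0.0000, +0.0536, +0.3750, -0.8929, -0.0714, +0.0179]
  T[2,:] = [+0.0000, +0.0964, +0.0750, -0.4071, -0.1286, -0.6679]
  T[3,:] = [+0.0000, -0.0425, -0.0775, +0.5350, -0.7100, +0.5425]
  T[4,:] = [+0.0000, +0.0165, +0.0986, -0.1841, +0.3494, -0.2002]
  T[5,:] = [+0.0000, +0.0166, -0.2171, +0.2779, -0.4734, +0.0741]
|λ(T)| sorted: 1.2249, 0.4105, 0.1861, 0.1861, 0.0586, 0.0000.
ρ(T) = max|λ| = 1.2249; 1.2249 > 1, so it fails to converge.

no, ρ = 1.2249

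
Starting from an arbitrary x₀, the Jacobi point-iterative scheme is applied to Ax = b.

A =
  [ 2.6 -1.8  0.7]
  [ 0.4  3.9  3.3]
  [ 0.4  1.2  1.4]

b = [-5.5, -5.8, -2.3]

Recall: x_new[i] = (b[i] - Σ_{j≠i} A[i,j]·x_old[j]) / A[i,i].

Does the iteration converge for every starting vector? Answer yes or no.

Write A = D+L+U with D = diag(2.6, 3.9, 1.4).
Jacobi: T = -D⁻¹(L+U), T[2,1] = -(1.2)/(1.4) = -0.8571; T[2,2] = 0.
  T[0,:] = [+0.0000  +0.6923  -0.2692]
  T[1,:] = [-0.1026  +0.0000  -0.8462]
  T[2,:] = [-0.2857  -0.8571  +0.0000]
moduli |λ_i(T)| = 0.9402, 0.7312, 0.2090.
spectral radius ρ = 0.9402; 0.9402 < 1 ⇒ converges.

yes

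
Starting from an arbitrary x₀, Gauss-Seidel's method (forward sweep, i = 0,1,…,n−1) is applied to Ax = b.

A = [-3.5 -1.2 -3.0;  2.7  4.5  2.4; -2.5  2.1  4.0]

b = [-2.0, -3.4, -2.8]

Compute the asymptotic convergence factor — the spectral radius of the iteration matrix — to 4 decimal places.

A = D + L + U where D = diag(-3.5, 4.5, 4).
Gauss-Seidel: T = -(D+L)⁻¹U, row 0 first, T[0,2] = -(-3)/(-3.5) = -0.8571; later rows by forward substitution.
  T[0,:] = [+0.0000, -0.3429, -0.8571]
  T[1,:] = [+0.0000, +0.2057, -0.0190]
  T[2,:] = [+0.0000, -0.3223, -0.5257]
eigenvalue magnitudes: 0.5340, 0.2140, 0.0000.
spectral radius ρ = 0.5340; 0.5340 < 1: convergent.

0.5340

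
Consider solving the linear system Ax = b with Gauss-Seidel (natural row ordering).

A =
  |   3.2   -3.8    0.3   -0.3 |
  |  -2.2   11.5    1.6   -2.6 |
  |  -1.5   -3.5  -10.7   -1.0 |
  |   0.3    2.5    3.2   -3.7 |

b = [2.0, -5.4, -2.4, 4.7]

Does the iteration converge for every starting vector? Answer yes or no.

yes

A = D + L + U where D = diag(3.2, 11.5, -10.7, -3.7).
T_GS = -(D+L)⁻¹U: row 0 first, T[0,3] = -(-0.3)/(3.2) = +0.0938; later rows by forward substitution.
  T[0,:] = [+0.0000 +1.1875 -0.0938 +0.0938]
  T[1,:] = [+0.0000 +0.2272 -0.1571 +0.2440]
  T[2,:] = [+0.0000 -0.2408 +0.0645 -0.1864]
  T[3,:] = [+0.0000 +0.0415 -0.0579 +0.0113]
moduli |λ_i(T)| = 0.4100, 0.0553, 0.0553, 0.0000.
ρ(T) = max|λ| = 0.4100; 0.4100 < 1, so it converges for any x₀.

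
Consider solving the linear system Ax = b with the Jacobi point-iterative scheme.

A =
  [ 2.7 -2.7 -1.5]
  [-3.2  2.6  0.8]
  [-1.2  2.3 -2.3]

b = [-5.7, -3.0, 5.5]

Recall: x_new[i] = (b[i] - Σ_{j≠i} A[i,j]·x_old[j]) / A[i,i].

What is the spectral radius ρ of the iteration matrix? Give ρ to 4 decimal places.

Diagonal D = diag(2.7, 2.6, -2.3); L, U strict lower/upper.
Jacobi T = -D⁻¹(L+U): T[1,0] = -(-3.2)/(2.6) = +1.2308; T[1,1] = 0.
  T[0,:] = [+0.0000 +1.0000 +0.5556]
  T[1,:] = [+1.2308 +0.0000 -0.3077]
  T[2,:] = [-0.5217 +1.0000 +0.0000]
|roots of det(T-λI)|: 1.1652, 0.8512, 0.8512.
ρ = 1.1652; 1.1652 > 1 ⇒ diverges.

1.1652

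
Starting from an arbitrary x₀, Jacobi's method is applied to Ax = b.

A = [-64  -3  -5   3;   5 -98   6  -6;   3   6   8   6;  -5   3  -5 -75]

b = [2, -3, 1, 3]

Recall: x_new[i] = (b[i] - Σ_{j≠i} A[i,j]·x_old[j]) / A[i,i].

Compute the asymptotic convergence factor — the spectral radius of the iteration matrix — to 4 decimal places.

0.2236

Split A = D + L + U, D = diag(-64, -98, 8, -75).
T_J = -D⁻¹(L+U): T[1,0] = -(5)/(-98) = +0.0510; T[1,1] = 0.
  T[0,:] = [+0.0000  -0.0469  -0.0781  +0.0469]
  T[1,:] = [+0.0510  +0.0000  +0.0612  -0.0612]
  T[2,:] = [-0.3750  -0.7500  +0.0000  -0.7500]
  T[3,:] = [-0.0667  +0.0400  -0.0667  +0.0000]
|roots of det(T-λI)|: 0.2236, 0.1416, 0.1140, 0.1140.
spectral radius ρ = 0.2236; 0.2236 < 1, so it converges for any x₀.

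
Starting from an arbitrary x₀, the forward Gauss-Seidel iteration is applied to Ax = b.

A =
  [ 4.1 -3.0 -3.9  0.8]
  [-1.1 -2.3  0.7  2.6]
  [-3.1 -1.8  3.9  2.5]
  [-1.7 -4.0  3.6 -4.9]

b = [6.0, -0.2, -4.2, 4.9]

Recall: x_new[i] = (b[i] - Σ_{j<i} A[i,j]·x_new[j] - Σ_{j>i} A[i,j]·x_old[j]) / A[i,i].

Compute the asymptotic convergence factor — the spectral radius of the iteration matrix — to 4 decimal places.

Diagonal D = diag(4.1, -2.3, 3.9, -4.9); L, U strict lower/upper.
GS T = -(D+L)⁻¹U: row 0 first, T[0,2] = -(-3.9)/(4.1) = +0.9512; later rows by forward substitution.
  T[0,:] = [+0.0000 +0.7317 +0.9512 -0.1951]
  T[1,:] = [+0.0000 -0.3499 -0.1506 +1.2238]
  T[2,:] = [+0.0000 +0.4201 +0.6866 -0.2313]
  T[3,:] = [+0.0000 +0.3405 +0.2973 -1.1012]
moduli |λ_i(T)| = 1.3853, 0.6738, 0.0531, 0.0000.
spectral radius ρ = 1.3853; 1.3853 > 1: divergent.

1.3853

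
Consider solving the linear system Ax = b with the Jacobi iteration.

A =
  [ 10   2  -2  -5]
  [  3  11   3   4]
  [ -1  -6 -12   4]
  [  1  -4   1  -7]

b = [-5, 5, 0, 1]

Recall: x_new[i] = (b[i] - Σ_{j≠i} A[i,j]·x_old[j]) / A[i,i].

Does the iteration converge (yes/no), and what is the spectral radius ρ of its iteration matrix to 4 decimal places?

yes, ρ = 0.8606

Split A = D + L + U, D = diag(10, 11, -12, -7).
Jacobi: T = -D⁻¹(L+U), T[0,2] = -(-2)/(10) = +0.2000; T[0,0] = 0.
  T[0,:] = [+0.0000 -0.2000 +0.2000 +0.5000]
  T[1,:] = [-0.2727 +0.0000 -0.2727 -0.3636]
  T[2,:] = [-0.0833 -0.5000 +0.0000 +0.3333]
  T[3,:] = [+0.1429 -0.5714 +0.1429 +0.0000]
|roots of det(T-λI)|: 0.8606, 0.4247, 0.4247, 0.0753.
ρ(T) = max|λ| = 0.8606; 0.8606 < 1: convergent.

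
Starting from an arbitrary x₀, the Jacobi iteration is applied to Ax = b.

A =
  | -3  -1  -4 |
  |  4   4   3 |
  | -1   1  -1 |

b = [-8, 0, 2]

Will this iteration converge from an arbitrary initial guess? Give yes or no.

Diagonal D = diag(-3, 4, -1); L, U strict lower/upper.
Jacobi T = -D⁻¹(L+U): T[0,1] = -(-1)/(-3) = -0.3333; T[0,0] = 0.
  T[0,:] = [+0.0000 -0.3333 -1.3333]
  T[1,:] = [-1.0000 +0.0000 -0.7500]
  T[2,:] = [-1.0000 +1.0000 +0.0000]
|roots of det(T-λI)|: 1.3185, 0.9065, 0.9065.
spectral radius ρ = 1.3185; 1.3185 > 1: divergent.

no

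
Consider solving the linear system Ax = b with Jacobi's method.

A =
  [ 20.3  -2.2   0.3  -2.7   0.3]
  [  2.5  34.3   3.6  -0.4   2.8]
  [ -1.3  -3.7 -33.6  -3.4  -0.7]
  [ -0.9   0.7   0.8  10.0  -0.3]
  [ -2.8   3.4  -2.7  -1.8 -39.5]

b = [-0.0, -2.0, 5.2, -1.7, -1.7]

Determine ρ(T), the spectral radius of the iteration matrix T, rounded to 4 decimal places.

0.1635

Split A = D + L + U, D = diag(20.3, 34.3, -33.6, 10, -39.5).
Jacobi T = -D⁻¹(L+U): T[1,4] = -(2.8)/(34.3) = -0.0816; T[1,1] = 0.
  T[0,:] = [+0.0000  +0.1084  -0.0148  +0.1330  -0.0148]
  T[1,:] = [-0.0729  +0.0000  -0.1050  +0.0117  -0.0816]
  T[2,:] = [-0.0387  -0.1101  +0.0000  -0.1012  -0.0208]
  T[3,:] = [+0.0900  -0.0700  -0.0800  +0.0000  +0.0300]
  T[4,:] = [-0.0709  +0.0861  -0.0684  -0.0456  +0.0000]
eigenvalue magnitudes: 0.1635, 0.1063, 0.0656, 0.0604, 0.0604.
ρ = 0.1635; 0.1635 < 1, so it converges for any x₀.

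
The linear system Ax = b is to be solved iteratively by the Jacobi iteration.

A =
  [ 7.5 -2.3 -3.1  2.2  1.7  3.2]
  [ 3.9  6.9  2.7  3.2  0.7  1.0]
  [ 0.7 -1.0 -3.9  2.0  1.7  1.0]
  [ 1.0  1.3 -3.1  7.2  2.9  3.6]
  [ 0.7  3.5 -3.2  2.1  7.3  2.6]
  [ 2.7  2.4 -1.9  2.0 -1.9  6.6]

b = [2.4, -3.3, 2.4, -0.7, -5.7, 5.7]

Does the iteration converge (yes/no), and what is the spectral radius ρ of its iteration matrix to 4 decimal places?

Let D = diag(7.5, 6.9, -3.9, 7.2, 7.3, 6.6); L, U the strict triangles.
Jacobi T = -D⁻¹(L+U): T[0,1] = -(-2.3)/(7.5) = +0.3067; T[0,0] = 0.
  T[0,:] = [+0.0000  +0.3067  +0.4133  -0.2933  -0.2267  -0.4267]
  T[1,:] = [-0.5652  +0.0000  -0.3913  -0.4638  -0.1014  -0.1449]
  T[2,:] = [+0.1795  -0.2564  +0.0000  +0.5128  +0.4359  +0.2564]
  T[3,:] = [-0.1389  -0.1806  +0.4306  +0.0000  -0.4028  -0.5000]
  T[4,:] = [-0.0959  -0.4795  +0.4384  -0.2877  +0.0000  -0.3562]
  T[5,:] = [-0.4091  -0.3636  +0.2879  -0.3030  +0.2879  +0.0000]
|λ(T)| sorted: 1.2716, 0.6881, 0.6881, 0.3316, 0.3316, 0.2450.
ρ = 1.2716; 1.2716 > 1 ⇒ diverges.

no, ρ = 1.2716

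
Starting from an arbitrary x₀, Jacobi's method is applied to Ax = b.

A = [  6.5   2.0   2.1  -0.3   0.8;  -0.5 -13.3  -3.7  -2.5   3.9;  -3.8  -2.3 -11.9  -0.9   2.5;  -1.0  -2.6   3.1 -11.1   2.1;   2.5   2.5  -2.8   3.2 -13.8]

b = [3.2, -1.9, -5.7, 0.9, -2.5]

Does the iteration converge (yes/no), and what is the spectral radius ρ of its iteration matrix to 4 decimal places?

yes, ρ = 0.5261

Let D = diag(6.5, -13.3, -11.9, -11.1, -13.8); L, U the strict triangles.
Jacobi T = -D⁻¹(L+U): T[0,1] = -(2)/(6.5) = -0.3077; T[0,0] = 0.
  T[0,:] = [+0.0000 -0.3077 -0.3231 +0.0462 -0.1231]
  T[1,:] = [-0.0376 +0.0000 -0.2782 -0.1880 +0.2932]
  T[2,:] = [-0.3193 -0.1933 +0.0000 -0.0756 +0.2101]
  T[3,:] = [-0.0901 -0.2342 +0.2793 +0.0000 +0.1892]
  T[4,:] = [+0.1812 +0.1812 -0.2029 +0.2319 +0.0000]
moduli |λ_i(T)| = 0.5261, 0.3744, 0.3744, 0.2776, 0.2565.
spectral radius ρ = 0.5261; 0.5261 < 1: convergent.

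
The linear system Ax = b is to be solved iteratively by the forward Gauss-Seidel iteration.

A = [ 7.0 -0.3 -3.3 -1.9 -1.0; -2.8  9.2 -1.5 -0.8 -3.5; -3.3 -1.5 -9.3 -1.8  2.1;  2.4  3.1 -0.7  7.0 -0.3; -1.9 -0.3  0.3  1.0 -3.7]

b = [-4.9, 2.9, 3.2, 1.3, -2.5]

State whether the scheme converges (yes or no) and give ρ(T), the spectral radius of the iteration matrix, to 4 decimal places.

A = D + L + U where D = diag(7, 9.2, -9.3, 7, -3.7).
GS T = -(D+L)⁻¹U: row 0 first, T[0,3] = -(-1.9)/(7) = +0.2714; later rows by forward substitution.
  T[0,:] = [+0.0000, +0.0429, +0.4714, +0.2714, +0.1429]
  T[1,:] = [+0.0000, +0.0130, +0.3065, +0.1696, +0.4239]
  T[2,:] = [+0.0000, -0.0173, -0.2167, -0.3172, +0.1067]
  T[3,:] = [+0.0000, -0.0222, -0.3191, -0.1999, -0.1832]
  T[4,:] = [+0.0000, -0.0305, -0.3707, -0.2329, -0.1486]
|λ(T)| sorted: 0.5383, 0.0908, 0.0908, 0.0067, 0.0000.
ρ(T) = max|λ| = 0.5383; 0.5383 < 1, so it converges for any x₀.

yes, ρ = 0.5383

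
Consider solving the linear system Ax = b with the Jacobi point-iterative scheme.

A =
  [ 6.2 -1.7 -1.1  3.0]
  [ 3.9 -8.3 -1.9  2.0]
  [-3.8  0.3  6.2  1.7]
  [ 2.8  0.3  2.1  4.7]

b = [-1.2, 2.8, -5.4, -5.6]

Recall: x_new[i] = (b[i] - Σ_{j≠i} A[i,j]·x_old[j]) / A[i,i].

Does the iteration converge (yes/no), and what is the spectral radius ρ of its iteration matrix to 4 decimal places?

yes, ρ = 0.8264

Let D = diag(6.2, -8.3, 6.2, 4.7); L, U the strict triangles.
Jacobi: T = -D⁻¹(L+U), T[1,3] = -(2)/(-8.3) = +0.2410; T[1,1] = 0.
  T[0,:] = [+0.0000 +0.2742 +0.1774 -0.4839]
  T[1,:] = [+0.4699 +0.0000 -0.2289 +0.2410]
  T[2,:] = [+0.6129 -0.0484 +0.0000 -0.2742]
  T[3,:] = [-0.5957 -0.0638 -0.4468 +0.0000]
|λ(T)| sorted: 0.8264, 0.5274, 0.5274, 0.2271.
spectral radius ρ = 0.8264; 0.8264 < 1: convergent.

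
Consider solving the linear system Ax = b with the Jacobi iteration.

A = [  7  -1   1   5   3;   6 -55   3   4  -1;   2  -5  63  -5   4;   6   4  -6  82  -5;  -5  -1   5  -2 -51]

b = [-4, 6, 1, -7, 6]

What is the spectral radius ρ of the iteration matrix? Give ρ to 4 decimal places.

Write A = D+L+U with D = diag(7, -55, 63, 82, -51).
T_J = -D⁻¹(L+U): T[1,3] = -(4)/(-55) = +0.0727; T[1,1] = 0.
  T[0,:] = [+0.0000  +0.1429  -0.1429  -0.7143  -0.4286]
  T[1,:] = [+0.1091  +0.0000  +0.0545  +0.0727  -0.0182]
  T[2,:] = [-0.0317  +0.0794  +0.0000  +0.0794  -0.0635]
  T[3,:] = [-0.0732  -0.0488  +0.0732  +0.0000  +0.0610]
  T[4,:] = [-0.0980  -0.0196  +0.0980  -0.0392  +0.0000]
|roots of det(T-λI)|: 0.3632, 0.2467, 0.1708, 0.0593, 0.0050.
ρ(T) = max|λ| = 0.3632; 0.3632 < 1, so it converges for any x₀.

0.3632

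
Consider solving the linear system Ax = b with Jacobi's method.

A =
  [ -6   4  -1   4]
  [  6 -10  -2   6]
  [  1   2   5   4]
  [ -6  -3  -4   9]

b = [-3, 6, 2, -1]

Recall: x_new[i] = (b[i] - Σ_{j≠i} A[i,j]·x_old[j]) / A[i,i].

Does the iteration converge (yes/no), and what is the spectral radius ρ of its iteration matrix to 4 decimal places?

A = D + L + U where D = diag(-6, -10, 5, 9).
T_J = -D⁻¹(L+U): T[2,1] = -(2)/(5) = -0.4000; T[2,2] = 0.
  T[0,:] = [+0.0000, +0.6667, -0.1667, +0.6667]
  T[1,:] = [+0.6000, +0.0000, -0.2000, +0.6000]
  T[2,:] = [-0.2000, -0.4000, +0.0000, -0.8000]
  T[3,:] = [+0.6667, +0.3333, +0.4444, +0.0000]
|eigenvalues of T|: 1.1359, 0.6483, 0.4147, 0.4147.
spectral radius ρ = 1.1359; 1.1359 > 1 ⇒ diverges.

no, ρ = 1.1359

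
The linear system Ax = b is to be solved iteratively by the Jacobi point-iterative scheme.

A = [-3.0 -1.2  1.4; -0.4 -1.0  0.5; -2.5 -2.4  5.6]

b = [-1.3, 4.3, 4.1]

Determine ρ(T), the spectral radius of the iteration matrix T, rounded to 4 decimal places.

0.8803

Write A = D+L+U with D = diag(-3, -1, 5.6).
Jacobi: T = -D⁻¹(L+U), T[2,1] = -(-2.4)/(5.6) = +0.4286; T[2,2] = 0.
  T[0,:] = [+0.0000 -0.4000 +0.4667]
  T[1,:] = [-0.4000 +0.0000 +0.5000]
  T[2,:] = [+0.4464 +0.4286 +0.0000]
eigenvalue magnitudes: 0.8803, 0.4779, 0.4024.
spectral radius ρ = 0.8803; 0.8803 < 1 ⇒ converges.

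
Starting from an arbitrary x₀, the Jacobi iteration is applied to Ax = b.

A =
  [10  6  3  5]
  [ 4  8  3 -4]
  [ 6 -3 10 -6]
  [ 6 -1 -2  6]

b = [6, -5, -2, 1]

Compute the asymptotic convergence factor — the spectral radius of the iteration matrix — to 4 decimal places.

1.2521

Diagonal D = diag(10, 8, 10, 6); L, U strict lower/upper.
T_J = -D⁻¹(L+U): T[3,0] = -(6)/(6) = -1.0000; T[3,3] = 0.
  T[0,:] = [+0.0000 -0.6000 -0.3000 -0.5000]
  T[1,:] = [-0.5000 +0.0000 -0.3750 +0.5000]
  T[2,:] = [-0.6000 +0.3000 +0.0000 +0.6000]
  T[3,:] = [-1.0000 +0.1667 +0.3333 +0.0000]
eigenvalue magnitudes: 1.2521, 0.6905, 0.6905, 0.0461.
ρ = 1.2521; 1.2521 > 1 ⇒ diverges.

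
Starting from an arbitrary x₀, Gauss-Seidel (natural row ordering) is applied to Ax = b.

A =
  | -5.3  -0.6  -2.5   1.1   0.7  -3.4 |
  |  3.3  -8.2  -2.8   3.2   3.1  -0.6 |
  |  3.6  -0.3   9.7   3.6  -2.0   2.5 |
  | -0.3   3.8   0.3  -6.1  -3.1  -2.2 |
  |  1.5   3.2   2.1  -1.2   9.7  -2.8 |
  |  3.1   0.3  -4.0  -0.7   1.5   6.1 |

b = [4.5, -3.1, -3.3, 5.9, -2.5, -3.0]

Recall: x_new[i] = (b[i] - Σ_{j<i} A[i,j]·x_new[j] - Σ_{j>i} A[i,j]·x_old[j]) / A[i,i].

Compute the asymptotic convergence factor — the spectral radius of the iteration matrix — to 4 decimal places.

Diagonal D = diag(-5.3, -8.2, 9.7, -6.1, 9.7, 6.1); L, U strict lower/upper.
Gauss-Seidel: T = -(D+L)⁻¹U, row 0 first, T[0,1] = -(-0.6)/(-5.3) = -0.1132; later rows by forward substitution.
  T[0,:] = [+0.0000, -0.1132, -0.4717, +0.2075, +0.1321, -0.6415]
  T[1,:] = [+0.0000, -0.0456, -0.5313, +0.4738, +0.4312, -0.3313]
  T[2,:] = [+0.0000, +0.0406, +0.1586, -0.4335, +0.1705, -0.0299]
  T[3,:] = [+0.0000, -0.0208, -0.3000, +0.2636, -0.2377, -0.5370]
  T[4,:] = [+0.0000, +0.0212, +0.1768, -0.0619, -0.2290, +0.4372]
  T[5,:] = [+0.0000, +0.0788, +0.2920, -0.3676, +0.0525, +0.1536]
|roots of det(T-λI)|: 0.8860, 0.3842, 0.3842, 0.0908, 0.0901, 0.0000.
spectral radius ρ = 0.8860; 0.8860 < 1, so it converges for any x₀.

0.8860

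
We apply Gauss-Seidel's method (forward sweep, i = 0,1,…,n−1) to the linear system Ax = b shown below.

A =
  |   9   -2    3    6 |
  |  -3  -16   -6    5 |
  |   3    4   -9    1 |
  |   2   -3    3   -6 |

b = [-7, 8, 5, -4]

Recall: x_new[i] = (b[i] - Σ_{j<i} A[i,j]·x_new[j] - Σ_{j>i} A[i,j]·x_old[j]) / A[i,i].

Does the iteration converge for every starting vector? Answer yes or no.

Let D = diag(9, -16, -9, -6); L, U the strict triangles.
GS T = -(D+L)⁻¹U: row 0 first, T[0,1] = -(-2)/(9) = +0.2222; later rows by forward substitution.
  T[0,:] = [+0.0000, +0.2222, -0.3333, -0.6667]
  T[1,:] = [+0.0000, -0.0417, -0.3125, +0.4375]
  T[2,:] = [+0.0000, +0.0556, -0.2500, +0.0833]
  T[3,:] = [+0.0000, +0.1227, -0.0799, -0.3993]
|roots of det(T-λI)|: 0.5133, 0.1322, 0.0455, 0.0000.
ρ(T) = max|λ| = 0.5133; 0.5133 < 1, so it converges for any x₀.

yes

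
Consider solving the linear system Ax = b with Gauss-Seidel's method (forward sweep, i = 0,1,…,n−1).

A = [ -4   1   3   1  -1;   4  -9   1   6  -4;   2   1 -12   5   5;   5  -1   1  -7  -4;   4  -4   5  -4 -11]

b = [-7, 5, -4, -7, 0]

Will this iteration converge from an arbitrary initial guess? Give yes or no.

Split A = D + L + U, D = diag(-4, -9, -12, -7, -11).
T_GS = -(D+L)⁻¹U: row 0 first, T[0,4] = -(-1)/(-4) = -0.2500; later rows by forward substitution.
  T[0,:] = [+0.0000 +0.2500 +0.7500 +0.2500 -0.2500]
  T[1,:] = [+0.0000 +0.1111 +0.4444 +0.7778 -0.5556]
  T[2,:] = [+0.0000 +0.0509 +0.1620 +0.5231 +0.3287]
  T[3,:] = [+0.0000 +0.1700 +0.4954 +0.1422 -0.6237]
  T[4,:] = [+0.0000 +0.0118 +0.0046 -0.0058 +0.4873]
moduli |λ_i(T)| = 0.8376, 0.4959, 0.4169, 0.0139, 0.0000.
ρ = 0.8376; 0.8376 < 1: convergent.

yes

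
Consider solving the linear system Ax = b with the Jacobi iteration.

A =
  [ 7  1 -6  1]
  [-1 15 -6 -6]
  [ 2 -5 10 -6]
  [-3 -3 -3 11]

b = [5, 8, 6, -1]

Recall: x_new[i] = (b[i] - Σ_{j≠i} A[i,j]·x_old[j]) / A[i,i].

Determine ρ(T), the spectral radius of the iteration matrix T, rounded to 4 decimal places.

0.8422

Split A = D + L + U, D = diag(7, 15, 10, 11).
T_J = -D⁻¹(L+U): T[0,3] = -(1)/(7) = -0.1429; T[0,0] = 0.
  T[0,:] = [+0.0000, -0.1429, +0.8571, -0.1429]
  T[1,:] = [+0.0667, +0.0000, +0.4000, +0.4000]
  T[2,:] = [-0.2000, +0.5000, +0.0000, +0.6000]
  T[3,:] = [+0.2727, +0.2727, +0.2727, +0.0000]
|roots of det(T-λI)|: 0.8422, 0.5364, 0.5364, 0.3291.
ρ(T) = max|λ| = 0.8422; 0.8422 < 1, so it converges for any x₀.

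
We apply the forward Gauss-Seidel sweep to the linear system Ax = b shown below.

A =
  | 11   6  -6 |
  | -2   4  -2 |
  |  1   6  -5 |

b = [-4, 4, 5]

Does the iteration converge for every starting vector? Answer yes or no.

yes

A = D + L + U where D = diag(11, 4, -5).
GS T = -(D+L)⁻¹U: row 0 first, T[0,2] = -(-6)/(11) = +0.5455; later rows by forward substitution.
  T[0,:] = [+0.0000  -0.5455  +0.5455]
  T[1,:] = [+0.0000  -0.2727  +0.7727]
  T[2,:] = [+0.0000  -0.4364  +1.0364]
|eigenvalues of T|: 0.6839, 0.0798, 0.0000.
ρ(T) = max|λ| = 0.6839; 0.6839 < 1: convergent.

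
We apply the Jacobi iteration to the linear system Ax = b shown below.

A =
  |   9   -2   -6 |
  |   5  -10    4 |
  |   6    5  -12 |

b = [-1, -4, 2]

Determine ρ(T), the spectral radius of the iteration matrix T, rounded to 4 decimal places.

0.9024

Write A = D+L+U with D = diag(9, -10, -12).
Jacobi: T = -D⁻¹(L+U), T[1,0] = -(5)/(-10) = +0.5000; T[1,1] = 0.
  T[0,:] = [+0.0000  +0.2222  +0.6667]
  T[1,:] = [+0.5000  +0.0000  +0.4000]
  T[2,:] = [+0.5000  +0.4167  +0.0000]
|eigenvalues of T|: 0.9024, 0.4712, 0.4311.
ρ = 0.9024; 0.9024 < 1: convergent.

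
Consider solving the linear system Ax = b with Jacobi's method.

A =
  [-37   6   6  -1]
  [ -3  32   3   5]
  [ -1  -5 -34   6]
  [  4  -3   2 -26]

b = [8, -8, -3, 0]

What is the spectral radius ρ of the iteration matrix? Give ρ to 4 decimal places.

0.2467

Diagonal D = diag(-37, 32, -34, -26); L, U strict lower/upper.
Jacobi T = -D⁻¹(L+U): T[3,1] = -(-3)/(-26) = -0.1154; T[3,3] = 0.
  T[0,:] = [+0.0000, +0.1622, +0.1622, -0.0270]
  T[1,:] = [+0.0938, +0.0000, -0.0938, -0.1562]
  T[2,:] = [-0.0294, -0.1471, +0.0000, +0.1765]
  T[3,:] = [+0.1538, -0.1154, +0.0769, +0.0000]
|λ(T)| sorted: 0.2467, 0.1816, 0.0932, 0.0281.
spectral radius ρ = 0.2467; 0.2467 < 1, so it converges for any x₀.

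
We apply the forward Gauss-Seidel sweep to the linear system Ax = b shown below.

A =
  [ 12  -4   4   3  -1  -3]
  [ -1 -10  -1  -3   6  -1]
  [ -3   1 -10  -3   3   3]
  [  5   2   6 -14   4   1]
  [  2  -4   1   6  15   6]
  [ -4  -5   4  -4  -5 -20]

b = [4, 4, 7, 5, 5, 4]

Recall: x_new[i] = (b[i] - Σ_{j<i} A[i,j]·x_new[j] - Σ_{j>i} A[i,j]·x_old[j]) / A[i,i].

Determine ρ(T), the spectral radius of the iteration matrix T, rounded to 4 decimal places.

0.5511

A = D + L + U where D = diag(12, -10, -10, -14, 15, -20).
Gauss-Seidel: T = -(D+L)⁻¹U, row 0 first, T[0,2] = -(4)/(12) = -0.3333; later rows by forward substitution.
  T[0,:] = [+0.0000, +0.3333, -0.3333, -0.2500, +0.0833, +0.2500]
  T[1,:] = [+0.0000, -0.0333, -0.0667, -0.2750, +0.5917, -0.1250]
  T[2,:] = [+0.0000, -0.1033, +0.0933, -0.2525, +0.3342, +0.2125]
  T[3,:] = [+0.0000, +0.0700, -0.0886, -0.2368, +0.5432, +0.2339]
  T[4,:] = [+0.0000, -0.0744, +0.0559, +0.0715, -0.0929, -0.5744]
  T[5,:] = [+0.0000, -0.0744, +0.1057, +0.0977, -0.1832, +0.1206]
|λ(T)| sorted: 0.5511, 0.3983, 0.1079, 0.1079, 0.0894, 0.0000.
spectral radius ρ = 0.5511; 0.5511 < 1: convergent.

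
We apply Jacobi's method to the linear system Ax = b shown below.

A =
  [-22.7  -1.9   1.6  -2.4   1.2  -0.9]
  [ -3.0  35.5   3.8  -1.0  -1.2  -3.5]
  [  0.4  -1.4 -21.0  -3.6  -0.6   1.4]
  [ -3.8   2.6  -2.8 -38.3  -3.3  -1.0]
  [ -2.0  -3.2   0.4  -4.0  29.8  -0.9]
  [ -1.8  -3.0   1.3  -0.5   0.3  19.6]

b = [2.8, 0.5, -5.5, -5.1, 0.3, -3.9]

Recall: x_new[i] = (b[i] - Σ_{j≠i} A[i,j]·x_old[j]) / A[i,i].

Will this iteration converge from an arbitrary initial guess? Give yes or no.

Write A = D+L+U with D = diag(-22.7, 35.5, -21, -38.3, 29.8, 19.6).
T_J = -D⁻¹(L+U): T[4,5] = -(-0.9)/(29.8) = +0.0302; T[4,4] = 0.
  T[0,:] = [+0.0000 -0.0837 +0.0705 -0.1057 +0.0529 -0.0396]
  T[1,:] = [+0.0845 +0.0000 -0.1070 +0.0282 +0.0338 +0.0986]
  T[2,:] = [+0.0190 -0.0667 +0.0000 -0.1714 -0.0286 +0.0667]
  T[3,:] = [-0.0992 +0.0679 -0.0731 +0.0000 -0.0862 -0.0261]
  T[4,:] = [+0.0671 +0.1074 -0.0134 +0.1342 +0.0000 +0.0302]
  T[5,:] = [+0.0918 +0.1531 -0.0663 +0.0255 -0.0153 +0.0000]
eigenvalue magnitudes: 0.1832, 0.1153, 0.1024, 0.0740, 0.0629, 0.0629.
ρ(T) = max|λ| = 0.1832; 0.1832 < 1, so it converges for any x₀.

yes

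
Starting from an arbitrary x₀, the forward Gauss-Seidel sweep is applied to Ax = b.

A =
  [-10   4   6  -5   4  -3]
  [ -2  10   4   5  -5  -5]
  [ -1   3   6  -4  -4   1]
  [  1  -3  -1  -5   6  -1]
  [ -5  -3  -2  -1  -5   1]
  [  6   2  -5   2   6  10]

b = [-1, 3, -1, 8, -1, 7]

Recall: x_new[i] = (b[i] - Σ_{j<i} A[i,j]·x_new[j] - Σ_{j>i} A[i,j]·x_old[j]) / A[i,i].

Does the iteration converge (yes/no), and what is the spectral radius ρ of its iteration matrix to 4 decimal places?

no, ρ = 1.1258

A = D + L + U where D = diag(-10, 10, 6, -5, -5, 10).
GS T = -(D+L)⁻¹U: row 0 first, T[0,2] = -(6)/(-10) = +0.6000; later rows by forward substitution.
  T[0,:] = [+0.0000  +0.4000  +0.6000  -0.5000  +0.4000  -0.3000]
  T[1,:] = [+0.0000  +0.0800  -0.2800  -0.6000  +0.5800  +0.4400]
  T[2,:] = [+0.0000  +0.0267  +0.2400  +0.8833  +0.4433  -0.4367]
  T[3,:] = [+0.0000  +0.0267  +0.2400  +0.0833  +0.8433  -0.4367]
  T[4,:] = [+0.0000  -0.4640  -0.5760  +0.4900  -1.0940  +0.4980]
  T[5,:] = [+0.0000  +0.0304  +0.1136  +0.5510  +0.3534  -0.3378]
eigenvalue magnitudes: 1.1258, 0.4021, 0.3313, 0.3200, 0.3200, 0.0000.
spectral radius ρ = 1.1258; 1.1258 > 1: divergent.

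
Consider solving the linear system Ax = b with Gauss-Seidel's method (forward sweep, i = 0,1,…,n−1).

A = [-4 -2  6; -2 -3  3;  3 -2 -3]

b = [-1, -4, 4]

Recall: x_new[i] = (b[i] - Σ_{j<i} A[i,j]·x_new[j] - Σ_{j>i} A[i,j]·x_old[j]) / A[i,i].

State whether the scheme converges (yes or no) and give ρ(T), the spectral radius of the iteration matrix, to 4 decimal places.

Let D = diag(-4, -3, -3); L, U the strict triangles.
T_GS = -(D+L)⁻¹U: row 0 first, T[0,1] = -(-2)/(-4) = -0.5000; later rows by forward substitution.
  T[0,:] = [+0.0000, -0.5000, +1.5000]
  T[1,:] = [+0.0000, +0.3333, -0.0000]
  T[2,:] = [+0.0000, -0.7222, +1.5000]
|roots of det(T-λI)|: 1.5000, 0.3333, 0.0000.
spectral radius ρ = 1.5000; 1.5000 > 1: divergent.

no, ρ = 1.5000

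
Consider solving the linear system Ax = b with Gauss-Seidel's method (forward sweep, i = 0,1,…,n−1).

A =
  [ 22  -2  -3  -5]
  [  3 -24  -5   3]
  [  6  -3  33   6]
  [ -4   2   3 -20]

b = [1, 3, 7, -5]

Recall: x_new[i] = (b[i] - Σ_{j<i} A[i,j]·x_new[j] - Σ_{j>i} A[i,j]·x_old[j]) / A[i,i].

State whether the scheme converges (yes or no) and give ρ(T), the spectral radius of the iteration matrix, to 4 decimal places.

yes, ρ = 0.1717

Split A = D + L + U, D = diag(22, -24, 33, -20).
Gauss-Seidel: T = -(D+L)⁻¹U, row 0 first, T[0,1] = -(-2)/(22) = +0.0909; later rows by forward substitution.
  T[0,:] = [+0.0000, +0.0909, +0.1364, +0.2273]
  T[1,:] = [+0.0000, +0.0114, -0.1913, +0.1534]
  T[2,:] = [+0.0000, -0.0155, -0.0422, -0.2092]
  T[3,:] = [+0.0000, -0.0194, -0.0527, -0.0615]
|eigenvalues of T|: 0.1717, 0.0633, 0.0633, 0.0000.
ρ(T) = max|λ| = 0.1717; 0.1717 < 1: convergent.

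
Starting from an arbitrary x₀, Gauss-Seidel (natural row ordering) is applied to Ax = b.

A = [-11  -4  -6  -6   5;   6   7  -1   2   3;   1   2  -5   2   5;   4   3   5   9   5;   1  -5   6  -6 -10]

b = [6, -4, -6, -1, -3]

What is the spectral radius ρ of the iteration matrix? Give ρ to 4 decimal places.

1.4173

Diagonal D = diag(-11, 7, -5, 9, -10); L, U strict lower/upper.
T_GS = -(D+L)⁻¹U: row 0 first, T[0,4] = -(5)/(-11) = +0.4545; later rows by forward substitution.
  T[0,:] = [+0.0000 -0.3636 -0.5455 -0.5455 +0.4545]
  T[1,:] = [+0.0000 +0.3117 +0.6104 +0.1818 -0.8182]
  T[2,:] = [+0.0000 +0.0519 +0.1351 +0.3636 +0.7636]
  T[3,:] = [+0.0000 +0.0289 -0.0361 -0.0202 -0.9091]
  T[4,:] = [+0.0000 -0.1784 -0.2571 +0.0848 +1.4582]
moduli |λ_i(T)| = 1.4173, 0.3163, 0.3163, 0.0081, 0.0000.
ρ = 1.4173; 1.4173 > 1, so it fails to converge.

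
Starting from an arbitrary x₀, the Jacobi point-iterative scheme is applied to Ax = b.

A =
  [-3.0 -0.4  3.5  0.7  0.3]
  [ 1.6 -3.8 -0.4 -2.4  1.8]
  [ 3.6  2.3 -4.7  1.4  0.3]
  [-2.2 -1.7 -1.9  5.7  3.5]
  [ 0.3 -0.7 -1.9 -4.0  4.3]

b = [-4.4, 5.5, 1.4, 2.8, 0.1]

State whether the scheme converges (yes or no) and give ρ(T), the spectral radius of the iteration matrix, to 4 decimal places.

no, ρ = 1.1705

A = D + L + U where D = diag(-3, -3.8, -4.7, 5.7, 4.3).
Jacobi: T = -D⁻¹(L+U), T[3,2] = -(-1.9)/(5.7) = +0.3333; T[3,3] = 0.
  T[0,:] = [+0.0000 -0.1333 +1.1667 +0.2333 +0.1000]
  T[1,:] = [+0.4211 +0.0000 -0.1053 -0.6316 +0.4737]
  T[2,:] = [+0.7660 +0.4894 +0.0000 +0.2979 +0.0638]
  T[3,:] = [+0.3860 +0.2982 +0.3333 +0.0000 -0.6140]
  T[4,:] = [-0.0698 +0.1628 +0.4419 +0.9302 +0.0000]
|λ(T)| sorted: 1.1705, 0.8685, 0.8685, 0.7419, 0.0350.
spectral radius ρ = 1.1705; 1.1705 > 1, so it fails to converge.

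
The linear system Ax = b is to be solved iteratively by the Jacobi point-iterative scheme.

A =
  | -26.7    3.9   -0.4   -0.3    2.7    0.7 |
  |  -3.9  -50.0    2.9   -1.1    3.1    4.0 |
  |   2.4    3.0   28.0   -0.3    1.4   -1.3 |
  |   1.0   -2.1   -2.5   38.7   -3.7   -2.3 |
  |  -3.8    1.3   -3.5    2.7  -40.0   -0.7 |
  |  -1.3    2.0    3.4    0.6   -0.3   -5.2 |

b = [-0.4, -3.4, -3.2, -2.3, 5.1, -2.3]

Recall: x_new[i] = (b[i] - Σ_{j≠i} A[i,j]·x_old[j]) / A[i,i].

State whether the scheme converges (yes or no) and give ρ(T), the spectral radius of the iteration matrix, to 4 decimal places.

yes, ρ = 0.2786

Split A = D + L + U, D = diag(-26.7, -50, 28, 38.7, -40, -5.2).
Jacobi: T = -D⁻¹(L+U), T[4,1] = -(1.3)/(-40) = +0.0325; T[4,4] = 0.
  T[0,:] = [+0.0000 +0.1461 -0.0150 -0.0112 +0.1011 +0.0262]
  T[1,:] = [-0.0780 +0.0000 +0.0580 -0.0220 +0.0620 +0.0800]
  T[2,:] = [-0.0857 -0.1071 +0.0000 +0.0107 -0.0500 +0.0464]
  T[3,:] = [-0.0258 +0.0543 +0.0646 +0.0000 +0.0956 +0.0594]
  T[4,:] = [-0.0950 +0.0325 -0.0875 +0.0675 +0.0000 -0.0175]
  T[5,:] = [-0.2500 +0.3846 +0.6538 +0.1154 -0.0577 +0.0000]
|eigenvalues of T|: 0.2786, 0.1683, 0.1683, 0.0809, 0.0522, 0.0522.
spectral radius ρ = 0.2786; 0.2786 < 1, so it converges for any x₀.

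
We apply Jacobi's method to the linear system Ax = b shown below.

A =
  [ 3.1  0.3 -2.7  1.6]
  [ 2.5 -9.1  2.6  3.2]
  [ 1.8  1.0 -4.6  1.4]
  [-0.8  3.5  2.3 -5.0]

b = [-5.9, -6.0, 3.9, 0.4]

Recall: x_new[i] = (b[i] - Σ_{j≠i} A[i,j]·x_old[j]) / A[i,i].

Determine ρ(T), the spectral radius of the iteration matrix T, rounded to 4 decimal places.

0.9051

A = D + L + U where D = diag(3.1, -9.1, -4.6, -5).
T_J = -D⁻¹(L+U): T[3,2] = -(2.3)/(-5) = +0.4600; T[3,3] = 0.
  T[0,:] = [+0.0000  -0.0968  +0.8710  -0.5161]
  T[1,:] = [+0.2747  +0.0000  +0.2857  +0.3516]
  T[2,:] = [+0.3913  +0.2174  +0.0000  +0.3043]
  T[3,:] = [-0.1600  +0.7000  +0.4600  +0.0000]
moduli |λ_i(T)| = 0.9051, 0.7168, 0.5060, 0.3177.
ρ = 0.9051; 0.9051 < 1, so it converges for any x₀.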